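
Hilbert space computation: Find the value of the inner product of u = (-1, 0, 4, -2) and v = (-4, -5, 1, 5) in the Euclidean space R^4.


Computing the standard inner product <u, v> = sum u_i * v_i
= -1*-4 + 0*-5 + 4*1 + -2*5
= 4 + 0 + 4 + -10
= -2

-2


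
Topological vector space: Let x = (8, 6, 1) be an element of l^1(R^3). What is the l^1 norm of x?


The l^1 norm equals the sum of absolute values of all components.
||x||_1 = 8 + 6 + 1
= 15

15.0000


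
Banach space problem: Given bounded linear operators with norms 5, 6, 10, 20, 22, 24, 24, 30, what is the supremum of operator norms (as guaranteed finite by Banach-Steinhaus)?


By the Uniform Boundedness Principle, the supremum of norms is finite.
sup_k ||T_k|| = max(5, 6, 10, 20, 22, 24, 24, 30) = 30

30


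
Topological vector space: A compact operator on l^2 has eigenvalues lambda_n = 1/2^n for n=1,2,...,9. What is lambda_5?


The eigenvalue formula gives lambda_5 = 1/2^5
= 1/32
= 0.0312

0.0312


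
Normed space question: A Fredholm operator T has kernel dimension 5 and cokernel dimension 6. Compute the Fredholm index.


The Fredholm index is defined as ind(T) = dim(ker T) - dim(coker T)
= 5 - 6
= -1

-1


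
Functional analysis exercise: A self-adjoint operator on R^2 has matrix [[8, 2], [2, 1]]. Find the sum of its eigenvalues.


For a self-adjoint (symmetric) matrix, the eigenvalues are real.
The sum of eigenvalues equals the trace of the matrix.
trace = 8 + 1 = 9

9


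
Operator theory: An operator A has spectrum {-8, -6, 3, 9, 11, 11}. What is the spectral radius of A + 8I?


Spectrum of A + 8I = {0, 2, 11, 17, 19, 19}
Spectral radius = max |lambda| over the shifted spectrum
= max(0, 2, 11, 17, 19, 19) = 19

19


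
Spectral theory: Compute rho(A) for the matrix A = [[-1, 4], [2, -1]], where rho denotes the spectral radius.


For a 2x2 matrix, eigenvalues satisfy lambda^2 - (trace)*lambda + det = 0
trace = -1 + -1 = -2
det = -1*-1 - 4*2 = -7
discriminant = (-2)^2 - 4*(-7) = 32
spectral radius = max |eigenvalue| = 3.8284

3.8284


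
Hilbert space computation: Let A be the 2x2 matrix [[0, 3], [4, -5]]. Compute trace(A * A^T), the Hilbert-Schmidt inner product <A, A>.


trace(A * A^T) = sum of squares of all entries
= 0^2 + 3^2 + 4^2 + (-5)^2
= 0 + 9 + 16 + 25
= 50

50


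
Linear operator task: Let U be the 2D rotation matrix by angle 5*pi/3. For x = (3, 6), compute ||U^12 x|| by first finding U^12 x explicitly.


U is a rotation by theta = 5*pi/3
U^12 = rotation by 12*theta = 60*pi/3 = 0*pi/3 (mod 2*pi)
cos(0*pi/3) = 1.0000, sin(0*pi/3) = 0.0000
U^12 x = (1.0000 * 3 - 0.0000 * 6, 0.0000 * 3 + 1.0000 * 6)
= (3.0000, 6.0000)
||U^12 x|| = sqrt(3.0000^2 + 6.0000^2) = sqrt(45.0000) = 6.7082

6.7082


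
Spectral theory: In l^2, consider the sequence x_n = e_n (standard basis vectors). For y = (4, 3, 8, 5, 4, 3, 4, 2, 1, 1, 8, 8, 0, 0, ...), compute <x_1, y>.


x_1 = e_1 is the standard basis vector with 1 in position 1.
<x_1, y> = y_1 = 4
As n -> infinity, <x_n, y> -> 0, confirming weak convergence of (x_n) to 0.

4


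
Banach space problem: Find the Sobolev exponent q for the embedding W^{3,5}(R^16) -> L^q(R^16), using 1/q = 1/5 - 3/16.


Using the Sobolev embedding formula: 1/q = 1/p - k/n
1/q = 1/5 - 3/16 = 1/80
q = 1/(1/80) = 80

80.0000


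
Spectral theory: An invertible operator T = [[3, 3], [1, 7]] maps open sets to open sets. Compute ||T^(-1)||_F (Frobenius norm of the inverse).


det(T) = 3*7 - 3*1 = 18
T^(-1) = (1/18) * [[7, -3], [-1, 3]] = [[0.3889, -0.1667], [-0.0556, 0.1667]]
||T^(-1)||_F^2 = 0.3889^2 + (-0.1667)^2 + (-0.0556)^2 + 0.1667^2 = 0.2099
||T^(-1)||_F = sqrt(0.2099) = 0.4581

0.4581


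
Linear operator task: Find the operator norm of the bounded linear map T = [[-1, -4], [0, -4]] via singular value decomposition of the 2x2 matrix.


A^T A = [[1, 4], [4, 32]]
trace(A^T A) = 33, det(A^T A) = 16
discriminant = 33^2 - 4*16 = 1025
Largest eigenvalue of A^T A = (trace + sqrt(disc))/2 = 32.5078
||T|| = sqrt(32.5078) = 5.7016

5.7016


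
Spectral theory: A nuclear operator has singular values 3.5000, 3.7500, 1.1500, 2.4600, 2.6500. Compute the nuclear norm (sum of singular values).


The nuclear norm is the sum of all singular values.
||T||_1 = 3.5000 + 3.7500 + 1.1500 + 2.4600 + 2.6500
= 13.5100

13.5100


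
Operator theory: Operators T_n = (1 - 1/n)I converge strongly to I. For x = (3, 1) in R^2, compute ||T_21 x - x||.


T_21 x - x = (1 - 1/21)x - x = -x/21
||x|| = sqrt(10) = 3.1623
||T_21 x - x|| = ||x||/21 = 3.1623/21 = 0.1506

0.1506


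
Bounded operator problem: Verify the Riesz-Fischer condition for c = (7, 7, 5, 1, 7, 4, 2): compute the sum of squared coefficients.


sum |c_n|^2 = 7^2 + 7^2 + 5^2 + 1^2 + 7^2 + 4^2 + 2^2
= 49 + 49 + 25 + 1 + 49 + 16 + 4
= 193

193


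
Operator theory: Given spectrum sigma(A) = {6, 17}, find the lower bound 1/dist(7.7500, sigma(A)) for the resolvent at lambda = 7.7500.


dist(7.7500, {6, 17}) = min(|7.7500 - 6|, |7.7500 - 17|)
= min(1.7500, 9.2500) = 1.7500
Resolvent bound = 1/1.7500 = 0.5714

0.5714


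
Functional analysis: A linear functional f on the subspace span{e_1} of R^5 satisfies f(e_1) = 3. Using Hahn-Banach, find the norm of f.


The norm of f is given by ||f|| = sup_{||x||=1} |f(x)|.
On span{e_1}, ||e_1|| = 1, so ||f|| = |f(e_1)| / ||e_1||
= |3| / 1 = 3.0000

3.0000


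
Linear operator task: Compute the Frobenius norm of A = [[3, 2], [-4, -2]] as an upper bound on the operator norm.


||A||_F^2 = sum a_ij^2
= 3^2 + 2^2 + (-4)^2 + (-2)^2
= 9 + 4 + 16 + 4 = 33
||A||_F = sqrt(33) = 5.7446

5.7446


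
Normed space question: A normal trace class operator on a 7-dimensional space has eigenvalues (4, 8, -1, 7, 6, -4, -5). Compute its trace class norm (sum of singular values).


For a normal operator, singular values equal |eigenvalues|.
Trace norm = sum |lambda_i| = 4 + 8 + 1 + 7 + 6 + 4 + 5
= 35

35


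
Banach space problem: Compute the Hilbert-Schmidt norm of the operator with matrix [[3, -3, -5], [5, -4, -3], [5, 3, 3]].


The Hilbert-Schmidt norm is sqrt(sum of squares of all entries).
Sum of squares = 3^2 + (-3)^2 + (-5)^2 + 5^2 + (-4)^2 + (-3)^2 + 5^2 + 3^2 + 3^2
= 9 + 9 + 25 + 25 + 16 + 9 + 25 + 9 + 9 = 136
||T||_HS = sqrt(136) = 11.6619

11.6619


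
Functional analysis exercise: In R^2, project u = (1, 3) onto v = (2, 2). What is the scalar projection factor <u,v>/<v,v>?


Computing <u,v> = 1*2 + 3*2 = 8
Computing <v,v> = 2^2 + 2^2 = 8
Projection coefficient = 8/8 = 1.0000

1.0000


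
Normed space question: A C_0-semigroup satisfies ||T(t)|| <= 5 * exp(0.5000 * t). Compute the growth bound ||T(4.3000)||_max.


||T(4.3000)|| <= 5 * exp(0.5000 * 4.3000)
= 5 * exp(2.1500)
= 5 * 8.5849
= 42.9243

42.9243


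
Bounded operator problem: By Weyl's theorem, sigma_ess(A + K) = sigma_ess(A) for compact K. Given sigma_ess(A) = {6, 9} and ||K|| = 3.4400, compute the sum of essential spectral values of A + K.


By Weyl's theorem, the essential spectrum is invariant under compact perturbations.
sigma_ess(A + K) = sigma_ess(A) = {6, 9}
Sum = 6 + 9 = 15

15


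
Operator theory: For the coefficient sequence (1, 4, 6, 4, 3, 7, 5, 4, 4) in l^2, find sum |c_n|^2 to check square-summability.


sum |c_n|^2 = 1^2 + 4^2 + 6^2 + 4^2 + 3^2 + 7^2 + 5^2 + 4^2 + 4^2
= 1 + 16 + 36 + 16 + 9 + 49 + 25 + 16 + 16
= 184

184


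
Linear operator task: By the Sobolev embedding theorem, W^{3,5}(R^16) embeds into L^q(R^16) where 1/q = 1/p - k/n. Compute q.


Using the Sobolev embedding formula: 1/q = 1/p - k/n
1/q = 1/5 - 3/16 = 1/80
q = 1/(1/80) = 80

80.0000


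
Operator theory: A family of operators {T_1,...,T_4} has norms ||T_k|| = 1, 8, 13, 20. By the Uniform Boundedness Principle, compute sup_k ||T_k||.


By the Uniform Boundedness Principle, the supremum of norms is finite.
sup_k ||T_k|| = max(1, 8, 13, 20) = 20

20


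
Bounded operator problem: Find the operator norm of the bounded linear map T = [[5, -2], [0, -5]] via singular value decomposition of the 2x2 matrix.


A^T A = [[25, -10], [-10, 29]]
trace(A^T A) = 54, det(A^T A) = 625
discriminant = 54^2 - 4*625 = 416
Largest eigenvalue of A^T A = (trace + sqrt(disc))/2 = 37.1980
||T|| = sqrt(37.1980) = 6.0990

6.0990


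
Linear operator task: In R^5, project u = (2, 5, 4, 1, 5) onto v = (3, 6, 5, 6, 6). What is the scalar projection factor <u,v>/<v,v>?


Computing <u,v> = 2*3 + 5*6 + 4*5 + 1*6 + 5*6 = 92
Computing <v,v> = 3^2 + 6^2 + 5^2 + 6^2 + 6^2 = 142
Projection coefficient = 92/142 = 0.6479

0.6479


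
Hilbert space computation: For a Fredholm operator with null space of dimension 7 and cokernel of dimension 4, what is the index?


The Fredholm index is defined as ind(T) = dim(ker T) - dim(coker T)
= 7 - 4
= 3

3


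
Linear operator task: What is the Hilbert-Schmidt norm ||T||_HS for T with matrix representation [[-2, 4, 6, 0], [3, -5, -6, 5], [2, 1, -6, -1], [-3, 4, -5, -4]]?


The Hilbert-Schmidt norm is sqrt(sum of squares of all entries).
Sum of squares = (-2)^2 + 4^2 + 6^2 + 0^2 + 3^2 + (-5)^2 + (-6)^2 + 5^2 + 2^2 + 1^2 + (-6)^2 + (-1)^2 + (-3)^2 + 4^2 + (-5)^2 + (-4)^2
= 4 + 16 + 36 + 0 + 9 + 25 + 36 + 25 + 4 + 1 + 36 + 1 + 9 + 16 + 25 + 16 = 259
||T||_HS = sqrt(259) = 16.0935

16.0935


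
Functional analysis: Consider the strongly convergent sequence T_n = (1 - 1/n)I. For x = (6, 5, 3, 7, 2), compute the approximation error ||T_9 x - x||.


T_9 x - x = (1 - 1/9)x - x = -x/9
||x|| = sqrt(123) = 11.0905
||T_9 x - x|| = ||x||/9 = 11.0905/9 = 1.2323

1.2323


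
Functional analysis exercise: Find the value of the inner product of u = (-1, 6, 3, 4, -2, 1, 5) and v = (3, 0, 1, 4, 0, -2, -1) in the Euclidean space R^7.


Computing the standard inner product <u, v> = sum u_i * v_i
= -1*3 + 6*0 + 3*1 + 4*4 + -2*0 + 1*-2 + 5*-1
= -3 + 0 + 3 + 16 + 0 + -2 + -5
= 9

9


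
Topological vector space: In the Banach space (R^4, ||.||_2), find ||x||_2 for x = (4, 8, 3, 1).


The l^2 norm = (sum |x_i|^2)^(1/2)
Sum of 2th powers = 16 + 64 + 9 + 1 = 90
||x||_2 = (90)^(1/2) = 9.4868

9.4868


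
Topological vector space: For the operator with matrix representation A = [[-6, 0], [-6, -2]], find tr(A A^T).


trace(A * A^T) = sum of squares of all entries
= (-6)^2 + 0^2 + (-6)^2 + (-2)^2
= 36 + 0 + 36 + 4
= 76

76


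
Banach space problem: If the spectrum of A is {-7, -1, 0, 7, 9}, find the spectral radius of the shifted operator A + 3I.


Spectrum of A + 3I = {-4, 2, 3, 10, 12}
Spectral radius = max |lambda| over the shifted spectrum
= max(4, 2, 3, 10, 12) = 12

12


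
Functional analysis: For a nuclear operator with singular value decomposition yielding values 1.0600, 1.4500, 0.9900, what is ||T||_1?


The nuclear norm is the sum of all singular values.
||T||_1 = 1.0600 + 1.4500 + 0.9900
= 3.5000

3.5000


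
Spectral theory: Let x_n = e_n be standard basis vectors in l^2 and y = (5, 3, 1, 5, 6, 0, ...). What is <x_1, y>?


x_1 = e_1 is the standard basis vector with 1 in position 1.
<x_1, y> = y_1 = 5
As n -> infinity, <x_n, y> -> 0, confirming weak convergence of (x_n) to 0.

5


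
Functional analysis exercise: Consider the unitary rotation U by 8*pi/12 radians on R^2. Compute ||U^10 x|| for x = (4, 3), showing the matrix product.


U is a rotation by theta = 8*pi/12
U^10 = rotation by 10*theta = 80*pi/12 = 8*pi/12 (mod 2*pi)
cos(8*pi/12) = -0.5000, sin(8*pi/12) = 0.8660
U^10 x = (-0.5000 * 4 - 0.8660 * 3, 0.8660 * 4 + -0.5000 * 3)
= (-4.5981, 1.9641)
||U^10 x|| = sqrt((-4.5981)^2 + 1.9641^2) = sqrt(25.0000) = 5.0000

5.0000


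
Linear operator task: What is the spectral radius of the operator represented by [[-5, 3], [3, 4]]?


For a 2x2 matrix, eigenvalues satisfy lambda^2 - (trace)*lambda + det = 0
trace = -5 + 4 = -1
det = -5*4 - 3*3 = -29
discriminant = (-1)^2 - 4*(-29) = 117
spectral radius = max |eigenvalue| = 5.9083

5.9083


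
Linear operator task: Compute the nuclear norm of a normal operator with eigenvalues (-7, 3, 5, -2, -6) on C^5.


For a normal operator, singular values equal |eigenvalues|.
Trace norm = sum |lambda_i| = 7 + 3 + 5 + 2 + 6
= 23

23


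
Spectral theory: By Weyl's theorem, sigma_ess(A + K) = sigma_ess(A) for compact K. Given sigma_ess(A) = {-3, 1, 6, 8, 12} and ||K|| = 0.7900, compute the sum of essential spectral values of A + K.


By Weyl's theorem, the essential spectrum is invariant under compact perturbations.
sigma_ess(A + K) = sigma_ess(A) = {-3, 1, 6, 8, 12}
Sum = -3 + 1 + 6 + 8 + 12 = 24

24


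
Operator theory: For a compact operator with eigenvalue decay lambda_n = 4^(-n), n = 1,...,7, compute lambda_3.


The eigenvalue formula gives lambda_3 = 1/4^3
= 1/64
= 0.0156

0.0156


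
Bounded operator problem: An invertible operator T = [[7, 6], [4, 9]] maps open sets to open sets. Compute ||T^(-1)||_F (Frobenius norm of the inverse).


det(T) = 7*9 - 6*4 = 39
T^(-1) = (1/39) * [[9, -6], [-4, 7]] = [[0.2308, -0.1538], [-0.1026, 0.1795]]
||T^(-1)||_F^2 = 0.2308^2 + (-0.1538)^2 + (-0.1026)^2 + 0.1795^2 = 0.1197
||T^(-1)||_F = sqrt(0.1197) = 0.3459

0.3459


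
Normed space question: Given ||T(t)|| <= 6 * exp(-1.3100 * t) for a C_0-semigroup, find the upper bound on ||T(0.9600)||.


||T(0.9600)|| <= 6 * exp(-1.3100 * 0.9600)
= 6 * exp(-1.2576)
= 6 * 0.2843
= 1.7060

1.7060


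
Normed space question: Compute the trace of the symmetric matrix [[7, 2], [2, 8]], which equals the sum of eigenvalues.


For a self-adjoint (symmetric) matrix, the eigenvalues are real.
The sum of eigenvalues equals the trace of the matrix.
trace = 7 + 8 = 15

15


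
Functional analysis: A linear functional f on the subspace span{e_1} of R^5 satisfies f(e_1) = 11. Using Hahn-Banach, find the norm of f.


The norm of f is given by ||f|| = sup_{||x||=1} |f(x)|.
On span{e_1}, ||e_1|| = 1, so ||f|| = |f(e_1)| / ||e_1||
= |11| / 1 = 11.0000

11.0000


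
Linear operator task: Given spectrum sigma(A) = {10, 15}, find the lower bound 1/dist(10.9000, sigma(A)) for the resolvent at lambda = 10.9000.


dist(10.9000, {10, 15}) = min(|10.9000 - 10|, |10.9000 - 15|)
= min(0.9000, 4.1000) = 0.9000
Resolvent bound = 1/0.9000 = 1.1111

1.1111


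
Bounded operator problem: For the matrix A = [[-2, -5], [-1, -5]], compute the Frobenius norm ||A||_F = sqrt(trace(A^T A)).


||A||_F^2 = sum a_ij^2
= (-2)^2 + (-5)^2 + (-1)^2 + (-5)^2
= 4 + 25 + 1 + 25 = 55
||A||_F = sqrt(55) = 7.4162

7.4162


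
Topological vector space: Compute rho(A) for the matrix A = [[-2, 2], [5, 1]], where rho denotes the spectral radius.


For a 2x2 matrix, eigenvalues satisfy lambda^2 - (trace)*lambda + det = 0
trace = -2 + 1 = -1
det = -2*1 - 2*5 = -12
discriminant = (-1)^2 - 4*(-12) = 49
spectral radius = max |eigenvalue| = 4.0000

4.0000


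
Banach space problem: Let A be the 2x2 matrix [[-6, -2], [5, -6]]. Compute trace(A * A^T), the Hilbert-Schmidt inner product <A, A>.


trace(A * A^T) = sum of squares of all entries
= (-6)^2 + (-2)^2 + 5^2 + (-6)^2
= 36 + 4 + 25 + 36
= 101

101


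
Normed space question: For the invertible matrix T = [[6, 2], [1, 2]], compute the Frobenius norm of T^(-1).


det(T) = 6*2 - 2*1 = 10
T^(-1) = (1/10) * [[2, -2], [-1, 6]] = [[0.2000, -0.2000], [-0.1000, 0.6000]]
||T^(-1)||_F^2 = 0.2000^2 + (-0.2000)^2 + (-0.1000)^2 + 0.6000^2 = 0.4500
||T^(-1)||_F = sqrt(0.4500) = 0.6708

0.6708


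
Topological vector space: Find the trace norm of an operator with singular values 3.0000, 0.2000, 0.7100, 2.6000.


The nuclear norm is the sum of all singular values.
||T||_1 = 3.0000 + 0.2000 + 0.7100 + 2.6000
= 6.5100

6.5100


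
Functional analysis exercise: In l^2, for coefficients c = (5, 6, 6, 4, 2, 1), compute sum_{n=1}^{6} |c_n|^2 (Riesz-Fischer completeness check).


sum |c_n|^2 = 5^2 + 6^2 + 6^2 + 4^2 + 2^2 + 1^2
= 25 + 36 + 36 + 16 + 4 + 1
= 118

118


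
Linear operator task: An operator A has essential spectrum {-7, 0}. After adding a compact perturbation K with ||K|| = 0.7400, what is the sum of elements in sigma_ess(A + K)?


By Weyl's theorem, the essential spectrum is invariant under compact perturbations.
sigma_ess(A + K) = sigma_ess(A) = {-7, 0}
Sum = -7 + 0 = -7

-7


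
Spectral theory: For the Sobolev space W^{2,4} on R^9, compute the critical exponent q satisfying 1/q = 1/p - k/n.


Using the Sobolev embedding formula: 1/q = 1/p - k/n
1/q = 1/4 - 2/9 = 1/36
q = 1/(1/36) = 36

36.0000


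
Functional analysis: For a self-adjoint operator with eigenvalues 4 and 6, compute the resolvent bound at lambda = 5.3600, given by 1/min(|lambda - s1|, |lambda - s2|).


dist(5.3600, {4, 6}) = min(|5.3600 - 4|, |5.3600 - 6|)
= min(1.3600, 0.6400) = 0.6400
Resolvent bound = 1/0.6400 = 1.5625

1.5625


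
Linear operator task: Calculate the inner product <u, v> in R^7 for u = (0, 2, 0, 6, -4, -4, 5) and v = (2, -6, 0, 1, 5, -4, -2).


Computing the standard inner product <u, v> = sum u_i * v_i
= 0*2 + 2*-6 + 0*0 + 6*1 + -4*5 + -4*-4 + 5*-2
= 0 + -12 + 0 + 6 + -20 + 16 + -10
= -20

-20


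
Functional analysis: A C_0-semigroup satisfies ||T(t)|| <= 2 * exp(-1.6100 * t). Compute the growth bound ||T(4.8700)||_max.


||T(4.8700)|| <= 2 * exp(-1.6100 * 4.8700)
= 2 * exp(-7.8407)
= 2 * 3.9339e-04
= 7.8679e-04

7.8679e-04


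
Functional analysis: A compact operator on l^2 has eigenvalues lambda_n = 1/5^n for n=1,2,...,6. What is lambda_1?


The eigenvalue formula gives lambda_1 = 1/5^1
= 1/5
= 0.2000

0.2000


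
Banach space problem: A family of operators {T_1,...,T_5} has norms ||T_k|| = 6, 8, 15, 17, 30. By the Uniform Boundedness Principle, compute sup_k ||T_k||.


By the Uniform Boundedness Principle, the supremum of norms is finite.
sup_k ||T_k|| = max(6, 8, 15, 17, 30) = 30

30


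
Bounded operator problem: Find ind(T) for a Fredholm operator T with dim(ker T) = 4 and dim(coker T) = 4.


The Fredholm index is defined as ind(T) = dim(ker T) - dim(coker T)
= 4 - 4
= 0

0


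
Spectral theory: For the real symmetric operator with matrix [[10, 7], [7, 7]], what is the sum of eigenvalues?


For a self-adjoint (symmetric) matrix, the eigenvalues are real.
The sum of eigenvalues equals the trace of the matrix.
trace = 10 + 7 = 17

17


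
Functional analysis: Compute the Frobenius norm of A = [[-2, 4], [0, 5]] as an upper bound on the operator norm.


||A||_F^2 = sum a_ij^2
= (-2)^2 + 4^2 + 0^2 + 5^2
= 4 + 16 + 0 + 25 = 45
||A||_F = sqrt(45) = 6.7082

6.7082


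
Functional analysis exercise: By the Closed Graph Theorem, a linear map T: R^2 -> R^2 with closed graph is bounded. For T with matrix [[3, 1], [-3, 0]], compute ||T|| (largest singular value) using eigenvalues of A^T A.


A^T A = [[18, 3], [3, 1]]
trace(A^T A) = 19, det(A^T A) = 9
discriminant = 19^2 - 4*9 = 325
Largest eigenvalue of A^T A = (trace + sqrt(disc))/2 = 18.5139
||T|| = sqrt(18.5139) = 4.3028

4.3028


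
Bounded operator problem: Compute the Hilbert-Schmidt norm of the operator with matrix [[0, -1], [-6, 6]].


The Hilbert-Schmidt norm is sqrt(sum of squares of all entries).
Sum of squares = 0^2 + (-1)^2 + (-6)^2 + 6^2
= 0 + 1 + 36 + 36 = 73
||T||_HS = sqrt(73) = 8.5440

8.5440


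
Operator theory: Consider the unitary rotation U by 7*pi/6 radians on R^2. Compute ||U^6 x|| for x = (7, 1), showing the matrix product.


U is a rotation by theta = 7*pi/6
U^6 = rotation by 6*theta = 42*pi/6 = 6*pi/6 (mod 2*pi)
cos(6*pi/6) = -1.0000, sin(6*pi/6) = 0.0000
U^6 x = (-1.0000 * 7 - 0.0000 * 1, 0.0000 * 7 + -1.0000 * 1)
= (-7.0000, -1.0000)
||U^6 x|| = sqrt((-7.0000)^2 + (-1.0000)^2) = sqrt(50.0000) = 7.0711

7.0711


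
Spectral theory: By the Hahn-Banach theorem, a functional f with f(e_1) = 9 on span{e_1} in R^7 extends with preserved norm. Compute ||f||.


The norm of f is given by ||f|| = sup_{||x||=1} |f(x)|.
On span{e_1}, ||e_1|| = 1, so ||f|| = |f(e_1)| / ||e_1||
= |9| / 1 = 9.0000

9.0000


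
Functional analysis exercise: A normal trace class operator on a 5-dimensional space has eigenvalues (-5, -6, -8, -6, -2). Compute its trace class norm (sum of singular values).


For a normal operator, singular values equal |eigenvalues|.
Trace norm = sum |lambda_i| = 5 + 6 + 8 + 6 + 2
= 27

27


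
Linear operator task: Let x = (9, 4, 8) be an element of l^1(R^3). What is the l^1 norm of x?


The l^1 norm equals the sum of absolute values of all components.
||x||_1 = 9 + 4 + 8
= 21

21.0000


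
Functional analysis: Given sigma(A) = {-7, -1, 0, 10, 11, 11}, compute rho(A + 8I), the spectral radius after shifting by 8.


Spectrum of A + 8I = {1, 7, 8, 18, 19, 19}
Spectral radius = max |lambda| over the shifted spectrum
= max(1, 7, 8, 18, 19, 19) = 19

19


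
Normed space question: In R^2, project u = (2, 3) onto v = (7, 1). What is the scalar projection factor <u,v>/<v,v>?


Computing <u,v> = 2*7 + 3*1 = 17
Computing <v,v> = 7^2 + 1^2 = 50
Projection coefficient = 17/50 = 0.3400

0.3400


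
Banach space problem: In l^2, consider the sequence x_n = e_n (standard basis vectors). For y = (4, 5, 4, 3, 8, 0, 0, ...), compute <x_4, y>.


x_4 = e_4 is the standard basis vector with 1 in position 4.
<x_4, y> = y_4 = 3
As n -> infinity, <x_n, y> -> 0, confirming weak convergence of (x_n) to 0.

3


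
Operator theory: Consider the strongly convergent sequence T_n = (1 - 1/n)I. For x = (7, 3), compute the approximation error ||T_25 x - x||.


T_25 x - x = (1 - 1/25)x - x = -x/25
||x|| = sqrt(58) = 7.6158
||T_25 x - x|| = ||x||/25 = 7.6158/25 = 0.3046

0.3046


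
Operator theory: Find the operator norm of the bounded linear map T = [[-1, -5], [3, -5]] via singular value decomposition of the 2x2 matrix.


A^T A = [[10, -10], [-10, 50]]
trace(A^T A) = 60, det(A^T A) = 400
discriminant = 60^2 - 4*400 = 2000
Largest eigenvalue of A^T A = (trace + sqrt(disc))/2 = 52.3607
||T|| = sqrt(52.3607) = 7.2361

7.2361


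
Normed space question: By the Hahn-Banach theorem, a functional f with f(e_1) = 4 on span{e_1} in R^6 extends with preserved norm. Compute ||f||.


The norm of f is given by ||f|| = sup_{||x||=1} |f(x)|.
On span{e_1}, ||e_1|| = 1, so ||f|| = |f(e_1)| / ||e_1||
= |4| / 1 = 4.0000

4.0000


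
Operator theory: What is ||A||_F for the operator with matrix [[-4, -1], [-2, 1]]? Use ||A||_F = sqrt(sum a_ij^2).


||A||_F^2 = sum a_ij^2
= (-4)^2 + (-1)^2 + (-2)^2 + 1^2
= 16 + 1 + 4 + 1 = 22
||A||_F = sqrt(22) = 4.6904

4.6904


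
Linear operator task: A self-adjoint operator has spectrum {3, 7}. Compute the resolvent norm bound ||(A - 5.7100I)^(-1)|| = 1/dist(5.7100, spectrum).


dist(5.7100, {3, 7}) = min(|5.7100 - 3|, |5.7100 - 7|)
= min(2.7100, 1.2900) = 1.2900
Resolvent bound = 1/1.2900 = 0.7752

0.7752


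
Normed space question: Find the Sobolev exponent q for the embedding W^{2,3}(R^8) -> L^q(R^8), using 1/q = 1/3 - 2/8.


Using the Sobolev embedding formula: 1/q = 1/p - k/n
1/q = 1/3 - 2/8 = 1/12
q = 1/(1/12) = 12

12.0000


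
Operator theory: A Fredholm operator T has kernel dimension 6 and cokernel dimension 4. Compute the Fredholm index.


The Fredholm index is defined as ind(T) = dim(ker T) - dim(coker T)
= 6 - 4
= 2

2


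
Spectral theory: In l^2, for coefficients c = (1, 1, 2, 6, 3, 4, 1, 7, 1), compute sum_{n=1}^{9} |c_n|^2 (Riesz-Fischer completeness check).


sum |c_n|^2 = 1^2 + 1^2 + 2^2 + 6^2 + 3^2 + 4^2 + 1^2 + 7^2 + 1^2
= 1 + 1 + 4 + 36 + 9 + 16 + 1 + 49 + 1
= 118

118


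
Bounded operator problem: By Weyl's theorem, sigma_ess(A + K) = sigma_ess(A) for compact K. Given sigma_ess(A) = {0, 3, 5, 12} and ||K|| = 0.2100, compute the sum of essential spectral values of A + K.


By Weyl's theorem, the essential spectrum is invariant under compact perturbations.
sigma_ess(A + K) = sigma_ess(A) = {0, 3, 5, 12}
Sum = 0 + 3 + 5 + 12 = 20

20


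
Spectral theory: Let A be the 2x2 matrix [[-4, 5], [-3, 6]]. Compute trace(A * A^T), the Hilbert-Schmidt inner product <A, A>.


trace(A * A^T) = sum of squares of all entries
= (-4)^2 + 5^2 + (-3)^2 + 6^2
= 16 + 25 + 9 + 36
= 86

86


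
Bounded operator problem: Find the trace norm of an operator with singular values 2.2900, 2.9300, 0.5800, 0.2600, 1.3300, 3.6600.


The nuclear norm is the sum of all singular values.
||T||_1 = 2.2900 + 2.9300 + 0.5800 + 0.2600 + 1.3300 + 3.6600
= 11.0500

11.0500


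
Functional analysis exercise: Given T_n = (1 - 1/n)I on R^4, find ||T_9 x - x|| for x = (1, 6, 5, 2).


T_9 x - x = (1 - 1/9)x - x = -x/9
||x|| = sqrt(66) = 8.1240
||T_9 x - x|| = ||x||/9 = 8.1240/9 = 0.9027

0.9027


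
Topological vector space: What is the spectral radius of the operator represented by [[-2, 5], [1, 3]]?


For a 2x2 matrix, eigenvalues satisfy lambda^2 - (trace)*lambda + det = 0
trace = -2 + 3 = 1
det = -2*3 - 5*1 = -11
discriminant = 1^2 - 4*(-11) = 45
spectral radius = max |eigenvalue| = 3.8541

3.8541


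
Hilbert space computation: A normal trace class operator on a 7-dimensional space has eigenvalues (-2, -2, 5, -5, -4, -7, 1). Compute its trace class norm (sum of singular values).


For a normal operator, singular values equal |eigenvalues|.
Trace norm = sum |lambda_i| = 2 + 2 + 5 + 5 + 4 + 7 + 1
= 26

26


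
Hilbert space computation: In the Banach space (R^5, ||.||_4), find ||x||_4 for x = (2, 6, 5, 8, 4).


The l^4 norm = (sum |x_i|^4)^(1/4)
Sum of 4th powers = 16 + 1296 + 625 + 4096 + 256 = 6289
||x||_4 = (6289)^(1/4) = 8.9052

8.9052


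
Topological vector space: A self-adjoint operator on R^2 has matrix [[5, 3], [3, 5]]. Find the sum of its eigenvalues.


For a self-adjoint (symmetric) matrix, the eigenvalues are real.
The sum of eigenvalues equals the trace of the matrix.
trace = 5 + 5 = 10

10


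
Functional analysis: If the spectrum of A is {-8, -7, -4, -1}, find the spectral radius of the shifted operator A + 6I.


Spectrum of A + 6I = {-2, -1, 2, 5}
Spectral radius = max |lambda| over the shifted spectrum
= max(2, 1, 2, 5) = 5

5


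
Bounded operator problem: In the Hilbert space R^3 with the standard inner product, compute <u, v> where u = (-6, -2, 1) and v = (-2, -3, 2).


Computing the standard inner product <u, v> = sum u_i * v_i
= -6*-2 + -2*-3 + 1*2
= 12 + 6 + 2
= 20

20


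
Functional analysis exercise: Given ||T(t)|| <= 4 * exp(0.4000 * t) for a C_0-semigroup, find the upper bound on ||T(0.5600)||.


||T(0.5600)|| <= 4 * exp(0.4000 * 0.5600)
= 4 * exp(0.2240)
= 4 * 1.2511
= 5.0043

5.0043


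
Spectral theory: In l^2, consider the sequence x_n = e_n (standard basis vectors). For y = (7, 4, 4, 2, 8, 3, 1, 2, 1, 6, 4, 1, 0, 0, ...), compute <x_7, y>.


x_7 = e_7 is the standard basis vector with 1 in position 7.
<x_7, y> = y_7 = 1
As n -> infinity, <x_n, y> -> 0, confirming weak convergence of (x_n) to 0.

1


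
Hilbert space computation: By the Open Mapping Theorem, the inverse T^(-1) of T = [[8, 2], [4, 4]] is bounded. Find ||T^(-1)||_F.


det(T) = 8*4 - 2*4 = 24
T^(-1) = (1/24) * [[4, -2], [-4, 8]] = [[0.1667, -0.0833], [-0.1667, 0.3333]]
||T^(-1)||_F^2 = 0.1667^2 + (-0.0833)^2 + (-0.1667)^2 + 0.3333^2 = 0.1736
||T^(-1)||_F = sqrt(0.1736) = 0.4167

0.4167


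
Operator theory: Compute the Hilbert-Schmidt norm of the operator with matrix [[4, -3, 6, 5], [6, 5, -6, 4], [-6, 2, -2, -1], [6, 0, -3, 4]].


The Hilbert-Schmidt norm is sqrt(sum of squares of all entries).
Sum of squares = 4^2 + (-3)^2 + 6^2 + 5^2 + 6^2 + 5^2 + (-6)^2 + 4^2 + (-6)^2 + 2^2 + (-2)^2 + (-1)^2 + 6^2 + 0^2 + (-3)^2 + 4^2
= 16 + 9 + 36 + 25 + 36 + 25 + 36 + 16 + 36 + 4 + 4 + 1 + 36 + 0 + 9 + 16 = 305
||T||_HS = sqrt(305) = 17.4642

17.4642


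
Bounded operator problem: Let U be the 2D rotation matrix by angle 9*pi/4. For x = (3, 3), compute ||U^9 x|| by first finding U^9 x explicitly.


U is a rotation by theta = 9*pi/4
U^9 = rotation by 9*theta = 81*pi/4 = 1*pi/4 (mod 2*pi)
cos(1*pi/4) = 0.7071, sin(1*pi/4) = 0.7071
U^9 x = (0.7071 * 3 - 0.7071 * 3, 0.7071 * 3 + 0.7071 * 3)
= (0.0000, 4.2426)
||U^9 x|| = sqrt(0.0000^2 + 4.2426^2) = sqrt(18.0000) = 4.2426

4.2426


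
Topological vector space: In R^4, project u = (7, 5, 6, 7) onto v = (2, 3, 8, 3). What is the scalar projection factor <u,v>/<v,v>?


Computing <u,v> = 7*2 + 5*3 + 6*8 + 7*3 = 98
Computing <v,v> = 2^2 + 3^2 + 8^2 + 3^2 = 86
Projection coefficient = 98/86 = 1.1395

1.1395


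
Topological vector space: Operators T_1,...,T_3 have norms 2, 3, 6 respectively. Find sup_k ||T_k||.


By the Uniform Boundedness Principle, the supremum of norms is finite.
sup_k ||T_k|| = max(2, 3, 6) = 6

6


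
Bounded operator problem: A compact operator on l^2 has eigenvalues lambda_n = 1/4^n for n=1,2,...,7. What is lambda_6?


The eigenvalue formula gives lambda_6 = 1/4^6
= 1/4096
= 2.4414e-04

2.4414e-04


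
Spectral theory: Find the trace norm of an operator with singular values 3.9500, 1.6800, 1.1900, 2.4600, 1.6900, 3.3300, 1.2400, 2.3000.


The nuclear norm is the sum of all singular values.
||T||_1 = 3.9500 + 1.6800 + 1.1900 + 2.4600 + 1.6900 + 3.3300 + 1.2400 + 2.3000
= 17.8400

17.8400


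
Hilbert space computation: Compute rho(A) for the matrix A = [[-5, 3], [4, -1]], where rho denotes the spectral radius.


For a 2x2 matrix, eigenvalues satisfy lambda^2 - (trace)*lambda + det = 0
trace = -5 + -1 = -6
det = -5*-1 - 3*4 = -7
discriminant = (-6)^2 - 4*(-7) = 64
spectral radius = max |eigenvalue| = 7.0000

7.0000


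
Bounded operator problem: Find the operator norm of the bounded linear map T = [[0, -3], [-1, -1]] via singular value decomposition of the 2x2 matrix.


A^T A = [[1, 1], [1, 10]]
trace(A^T A) = 11, det(A^T A) = 9
discriminant = 11^2 - 4*9 = 85
Largest eigenvalue of A^T A = (trace + sqrt(disc))/2 = 10.1098
||T|| = sqrt(10.1098) = 3.1796

3.1796


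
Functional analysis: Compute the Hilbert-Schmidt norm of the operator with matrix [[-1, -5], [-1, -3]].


The Hilbert-Schmidt norm is sqrt(sum of squares of all entries).
Sum of squares = (-1)^2 + (-5)^2 + (-1)^2 + (-3)^2
= 1 + 25 + 1 + 9 = 36
||T||_HS = sqrt(36) = 6.0000

6.0000


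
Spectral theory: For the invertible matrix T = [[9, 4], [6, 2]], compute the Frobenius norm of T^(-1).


det(T) = 9*2 - 4*6 = -6
T^(-1) = (1/-6) * [[2, -4], [-6, 9]] = [[-0.3333, 0.6667], [1.0000, -1.5000]]
||T^(-1)||_F^2 = (-0.3333)^2 + 0.6667^2 + 1.0000^2 + (-1.5000)^2 = 3.8056
||T^(-1)||_F = sqrt(3.8056) = 1.9508

1.9508


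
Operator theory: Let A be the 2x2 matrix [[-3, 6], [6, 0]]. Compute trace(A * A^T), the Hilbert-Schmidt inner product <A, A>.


trace(A * A^T) = sum of squares of all entries
= (-3)^2 + 6^2 + 6^2 + 0^2
= 9 + 36 + 36 + 0
= 81

81


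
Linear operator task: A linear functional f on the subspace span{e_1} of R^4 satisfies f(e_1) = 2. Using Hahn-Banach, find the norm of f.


The norm of f is given by ||f|| = sup_{||x||=1} |f(x)|.
On span{e_1}, ||e_1|| = 1, so ||f|| = |f(e_1)| / ||e_1||
= |2| / 1 = 2.0000

2.0000


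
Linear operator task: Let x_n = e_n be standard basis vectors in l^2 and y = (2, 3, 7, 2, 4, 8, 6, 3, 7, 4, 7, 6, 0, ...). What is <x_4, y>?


x_4 = e_4 is the standard basis vector with 1 in position 4.
<x_4, y> = y_4 = 2
As n -> infinity, <x_n, y> -> 0, confirming weak convergence of (x_n) to 0.

2


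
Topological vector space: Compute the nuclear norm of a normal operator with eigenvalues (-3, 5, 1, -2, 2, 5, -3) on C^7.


For a normal operator, singular values equal |eigenvalues|.
Trace norm = sum |lambda_i| = 3 + 5 + 1 + 2 + 2 + 5 + 3
= 21

21


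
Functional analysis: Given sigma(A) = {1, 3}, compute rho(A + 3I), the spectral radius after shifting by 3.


Spectrum of A + 3I = {4, 6}
Spectral radius = max |lambda| over the shifted spectrum
= max(4, 6) = 6

6


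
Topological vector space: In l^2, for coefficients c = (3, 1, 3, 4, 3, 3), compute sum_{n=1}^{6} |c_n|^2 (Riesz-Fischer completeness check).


sum |c_n|^2 = 3^2 + 1^2 + 3^2 + 4^2 + 3^2 + 3^2
= 9 + 1 + 9 + 16 + 9 + 9
= 53

53


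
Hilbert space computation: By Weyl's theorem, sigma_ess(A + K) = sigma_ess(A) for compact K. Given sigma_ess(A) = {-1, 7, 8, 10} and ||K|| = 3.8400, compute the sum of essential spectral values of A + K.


By Weyl's theorem, the essential spectrum is invariant under compact perturbations.
sigma_ess(A + K) = sigma_ess(A) = {-1, 7, 8, 10}
Sum = -1 + 7 + 8 + 10 = 24

24


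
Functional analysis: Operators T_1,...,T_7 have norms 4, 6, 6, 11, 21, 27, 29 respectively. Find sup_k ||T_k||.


By the Uniform Boundedness Principle, the supremum of norms is finite.
sup_k ||T_k|| = max(4, 6, 6, 11, 21, 27, 29) = 29

29


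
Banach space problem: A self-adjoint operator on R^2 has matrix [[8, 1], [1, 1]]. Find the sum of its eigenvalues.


For a self-adjoint (symmetric) matrix, the eigenvalues are real.
The sum of eigenvalues equals the trace of the matrix.
trace = 8 + 1 = 9

9


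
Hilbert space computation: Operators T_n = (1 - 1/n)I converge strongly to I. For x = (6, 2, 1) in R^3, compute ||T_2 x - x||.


T_2 x - x = (1 - 1/2)x - x = -x/2
||x|| = sqrt(41) = 6.4031
||T_2 x - x|| = ||x||/2 = 6.4031/2 = 3.2016

3.2016


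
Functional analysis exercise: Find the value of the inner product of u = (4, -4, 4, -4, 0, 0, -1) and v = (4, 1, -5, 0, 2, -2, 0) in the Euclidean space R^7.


Computing the standard inner product <u, v> = sum u_i * v_i
= 4*4 + -4*1 + 4*-5 + -4*0 + 0*2 + 0*-2 + -1*0
= 16 + -4 + -20 + 0 + 0 + 0 + 0
= -8

-8


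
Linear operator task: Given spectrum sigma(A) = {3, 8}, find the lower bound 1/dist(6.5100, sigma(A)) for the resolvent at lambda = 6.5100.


dist(6.5100, {3, 8}) = min(|6.5100 - 3|, |6.5100 - 8|)
= min(3.5100, 1.4900) = 1.4900
Resolvent bound = 1/1.4900 = 0.6711

0.6711


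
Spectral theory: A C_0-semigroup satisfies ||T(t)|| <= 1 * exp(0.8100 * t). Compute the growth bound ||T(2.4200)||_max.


||T(2.4200)|| <= 1 * exp(0.8100 * 2.4200)
= 1 * exp(1.9602)
= 1 * 7.1007
= 7.1007

7.1007


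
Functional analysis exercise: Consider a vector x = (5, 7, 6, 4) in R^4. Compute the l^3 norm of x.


The l^3 norm = (sum |x_i|^3)^(1/3)
Sum of 3th powers = 125 + 343 + 216 + 64 = 748
||x||_3 = (748)^(1/3) = 9.0775

9.0775


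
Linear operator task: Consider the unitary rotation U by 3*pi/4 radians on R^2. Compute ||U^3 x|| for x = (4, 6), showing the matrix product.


U is a rotation by theta = 3*pi/4
U^3 = rotation by 3*theta = 9*pi/4 = 1*pi/4 (mod 2*pi)
cos(1*pi/4) = 0.7071, sin(1*pi/4) = 0.7071
U^3 x = (0.7071 * 4 - 0.7071 * 6, 0.7071 * 4 + 0.7071 * 6)
= (-1.4142, 7.0711)
||U^3 x|| = sqrt((-1.4142)^2 + 7.0711^2) = sqrt(52.0000) = 7.2111

7.2111


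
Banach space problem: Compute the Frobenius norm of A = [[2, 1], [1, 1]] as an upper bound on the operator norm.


||A||_F^2 = sum a_ij^2
= 2^2 + 1^2 + 1^2 + 1^2
= 4 + 1 + 1 + 1 = 7
||A||_F = sqrt(7) = 2.6458

2.6458


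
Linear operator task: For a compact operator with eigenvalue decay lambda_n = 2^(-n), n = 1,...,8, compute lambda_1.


The eigenvalue formula gives lambda_1 = 1/2^1
= 1/2
= 0.5000

0.5000


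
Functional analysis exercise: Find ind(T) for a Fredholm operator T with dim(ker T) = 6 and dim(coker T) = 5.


The Fredholm index is defined as ind(T) = dim(ker T) - dim(coker T)
= 6 - 5
= 1

1


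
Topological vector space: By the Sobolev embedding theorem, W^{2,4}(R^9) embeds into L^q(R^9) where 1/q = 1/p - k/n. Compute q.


Using the Sobolev embedding formula: 1/q = 1/p - k/n
1/q = 1/4 - 2/9 = 1/36
q = 1/(1/36) = 36

36.0000


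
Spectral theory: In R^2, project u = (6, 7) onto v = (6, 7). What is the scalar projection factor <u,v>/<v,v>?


Computing <u,v> = 6*6 + 7*7 = 85
Computing <v,v> = 6^2 + 7^2 = 85
Projection coefficient = 85/85 = 1.0000

1.0000


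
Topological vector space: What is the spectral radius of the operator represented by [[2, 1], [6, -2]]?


For a 2x2 matrix, eigenvalues satisfy lambda^2 - (trace)*lambda + det = 0
trace = 2 + -2 = 0
det = 2*-2 - 1*6 = -10
discriminant = 0^2 - 4*(-10) = 40
spectral radius = max |eigenvalue| = 3.1623

3.1623


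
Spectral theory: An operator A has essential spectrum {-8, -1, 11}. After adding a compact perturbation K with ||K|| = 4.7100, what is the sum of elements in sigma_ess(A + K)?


By Weyl's theorem, the essential spectrum is invariant under compact perturbations.
sigma_ess(A + K) = sigma_ess(A) = {-8, -1, 11}
Sum = -8 + -1 + 11 = 2

2


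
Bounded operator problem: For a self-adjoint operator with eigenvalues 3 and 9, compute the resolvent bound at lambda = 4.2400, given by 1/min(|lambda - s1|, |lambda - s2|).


dist(4.2400, {3, 9}) = min(|4.2400 - 3|, |4.2400 - 9|)
= min(1.2400, 4.7600) = 1.2400
Resolvent bound = 1/1.2400 = 0.8065

0.8065


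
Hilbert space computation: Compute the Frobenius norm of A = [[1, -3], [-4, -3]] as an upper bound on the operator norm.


||A||_F^2 = sum a_ij^2
= 1^2 + (-3)^2 + (-4)^2 + (-3)^2
= 1 + 9 + 16 + 9 = 35
||A||_F = sqrt(35) = 5.9161

5.9161


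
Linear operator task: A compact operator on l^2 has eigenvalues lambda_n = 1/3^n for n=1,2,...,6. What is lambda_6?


The eigenvalue formula gives lambda_6 = 1/3^6
= 1/729
= 0.0014

0.0014


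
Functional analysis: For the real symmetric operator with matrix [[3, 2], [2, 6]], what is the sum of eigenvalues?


For a self-adjoint (symmetric) matrix, the eigenvalues are real.
The sum of eigenvalues equals the trace of the matrix.
trace = 3 + 6 = 9

9


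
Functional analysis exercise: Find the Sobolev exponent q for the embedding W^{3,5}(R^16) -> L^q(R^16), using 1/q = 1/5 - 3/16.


Using the Sobolev embedding formula: 1/q = 1/p - k/n
1/q = 1/5 - 3/16 = 1/80
q = 1/(1/80) = 80

80.0000


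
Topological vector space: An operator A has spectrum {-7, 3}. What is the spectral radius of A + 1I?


Spectrum of A + 1I = {-6, 4}
Spectral radius = max |lambda| over the shifted spectrum
= max(6, 4) = 6

6


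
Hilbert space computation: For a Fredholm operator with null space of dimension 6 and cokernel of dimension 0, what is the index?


The Fredholm index is defined as ind(T) = dim(ker T) - dim(coker T)
= 6 - 0
= 6

6


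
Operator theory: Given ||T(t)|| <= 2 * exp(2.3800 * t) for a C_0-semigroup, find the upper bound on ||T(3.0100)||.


||T(3.0100)|| <= 2 * exp(2.3800 * 3.0100)
= 2 * exp(7.1638)
= 2 * 1291.8105
= 2583.6210

2583.6210


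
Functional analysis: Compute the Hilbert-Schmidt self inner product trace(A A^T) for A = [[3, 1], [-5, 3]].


trace(A * A^T) = sum of squares of all entries
= 3^2 + 1^2 + (-5)^2 + 3^2
= 9 + 1 + 25 + 9
= 44

44


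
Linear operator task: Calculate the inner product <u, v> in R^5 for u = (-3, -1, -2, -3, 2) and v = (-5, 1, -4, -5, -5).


Computing the standard inner product <u, v> = sum u_i * v_i
= -3*-5 + -1*1 + -2*-4 + -3*-5 + 2*-5
= 15 + -1 + 8 + 15 + -10
= 27

27


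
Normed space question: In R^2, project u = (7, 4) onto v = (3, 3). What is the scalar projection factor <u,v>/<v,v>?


Computing <u,v> = 7*3 + 4*3 = 33
Computing <v,v> = 3^2 + 3^2 = 18
Projection coefficient = 33/18 = 1.8333

1.8333


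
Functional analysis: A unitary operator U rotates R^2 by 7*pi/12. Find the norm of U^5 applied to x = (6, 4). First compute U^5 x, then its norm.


U is a rotation by theta = 7*pi/12
U^5 = rotation by 5*theta = 35*pi/12 = 11*pi/12 (mod 2*pi)
cos(11*pi/12) = -0.9659, sin(11*pi/12) = 0.2588
U^5 x = (-0.9659 * 6 - 0.2588 * 4, 0.2588 * 6 + -0.9659 * 4)
= (-6.8308, -2.3108)
||U^5 x|| = sqrt((-6.8308)^2 + (-2.3108)^2) = sqrt(52.0000) = 7.2111

7.2111


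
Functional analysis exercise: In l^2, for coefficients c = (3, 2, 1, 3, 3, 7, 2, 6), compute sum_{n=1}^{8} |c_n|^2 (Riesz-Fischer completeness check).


sum |c_n|^2 = 3^2 + 2^2 + 1^2 + 3^2 + 3^2 + 7^2 + 2^2 + 6^2
= 9 + 4 + 1 + 9 + 9 + 49 + 4 + 36
= 121

121


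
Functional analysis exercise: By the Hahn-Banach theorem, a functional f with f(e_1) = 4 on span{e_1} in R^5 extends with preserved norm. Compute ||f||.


The norm of f is given by ||f|| = sup_{||x||=1} |f(x)|.
On span{e_1}, ||e_1|| = 1, so ||f|| = |f(e_1)| / ||e_1||
= |4| / 1 = 4.0000

4.0000
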